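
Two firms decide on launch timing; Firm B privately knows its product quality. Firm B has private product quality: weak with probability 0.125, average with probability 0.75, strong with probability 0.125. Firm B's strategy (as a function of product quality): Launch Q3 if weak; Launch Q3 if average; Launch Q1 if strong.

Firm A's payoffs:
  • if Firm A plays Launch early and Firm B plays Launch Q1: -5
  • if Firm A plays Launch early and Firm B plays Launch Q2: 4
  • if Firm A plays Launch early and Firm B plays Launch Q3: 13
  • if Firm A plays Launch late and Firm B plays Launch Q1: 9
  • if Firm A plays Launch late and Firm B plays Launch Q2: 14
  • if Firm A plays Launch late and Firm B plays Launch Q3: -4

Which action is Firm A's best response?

E[Launch early] = 0.125·(13) + 0.75·(13) + 0.125·(-5) = 10.75
E[Launch late] = 0.125·(-4) + 0.75·(-4) + 0.125·(9) = -2.375
Best response: Launch early (10.75 is the largest).

Launch early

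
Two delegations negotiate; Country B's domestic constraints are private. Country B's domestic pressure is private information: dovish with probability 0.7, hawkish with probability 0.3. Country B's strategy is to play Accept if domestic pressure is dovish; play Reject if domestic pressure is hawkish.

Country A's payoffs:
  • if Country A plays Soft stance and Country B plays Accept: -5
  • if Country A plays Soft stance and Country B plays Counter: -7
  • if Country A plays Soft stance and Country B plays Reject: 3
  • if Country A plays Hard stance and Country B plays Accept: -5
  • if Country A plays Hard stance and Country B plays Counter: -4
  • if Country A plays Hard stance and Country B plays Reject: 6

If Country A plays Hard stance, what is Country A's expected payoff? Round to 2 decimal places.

E[Hard stance] = 0.7·(-5) + 0.3·6 = (-3.5) + 1.8 = -1.7

-1.70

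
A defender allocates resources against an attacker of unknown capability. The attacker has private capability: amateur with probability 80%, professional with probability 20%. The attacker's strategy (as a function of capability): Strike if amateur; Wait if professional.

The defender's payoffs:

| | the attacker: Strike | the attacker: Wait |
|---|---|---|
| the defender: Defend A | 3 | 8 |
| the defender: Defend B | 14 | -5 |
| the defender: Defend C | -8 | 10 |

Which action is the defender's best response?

Defend B

E[Defend A] = 0.8·(3) + 0.2·(8) = 4
E[Defend B] = 0.8·(14) + 0.2·(-5) = 10.2
E[Defend C] = 0.8·(-8) + 0.2·(10) = -4.4
Best response: Defend B (10.2 is the largest).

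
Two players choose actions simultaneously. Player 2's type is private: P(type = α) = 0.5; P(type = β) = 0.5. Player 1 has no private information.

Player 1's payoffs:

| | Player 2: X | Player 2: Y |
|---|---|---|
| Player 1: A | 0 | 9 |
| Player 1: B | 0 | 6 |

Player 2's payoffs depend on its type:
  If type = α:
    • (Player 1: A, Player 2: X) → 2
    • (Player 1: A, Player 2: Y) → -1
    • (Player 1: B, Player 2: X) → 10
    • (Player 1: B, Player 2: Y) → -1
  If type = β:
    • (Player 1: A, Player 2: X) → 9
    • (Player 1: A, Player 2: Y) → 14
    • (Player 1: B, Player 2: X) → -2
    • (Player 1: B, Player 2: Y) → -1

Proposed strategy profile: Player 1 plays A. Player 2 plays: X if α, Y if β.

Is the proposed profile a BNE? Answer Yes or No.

Yes

Player 1 plays A: E[A] = 0.5·(0) + 0.5·(9) = 4.5; E[B] = 3. Best-responding. ✓
Player 2 (type α), facing A: X gives 2, Y gives -1. Proposed X is best. ✓
Player 2 (type β), facing A: X gives 9, Y gives 14. Proposed Y is best. ✓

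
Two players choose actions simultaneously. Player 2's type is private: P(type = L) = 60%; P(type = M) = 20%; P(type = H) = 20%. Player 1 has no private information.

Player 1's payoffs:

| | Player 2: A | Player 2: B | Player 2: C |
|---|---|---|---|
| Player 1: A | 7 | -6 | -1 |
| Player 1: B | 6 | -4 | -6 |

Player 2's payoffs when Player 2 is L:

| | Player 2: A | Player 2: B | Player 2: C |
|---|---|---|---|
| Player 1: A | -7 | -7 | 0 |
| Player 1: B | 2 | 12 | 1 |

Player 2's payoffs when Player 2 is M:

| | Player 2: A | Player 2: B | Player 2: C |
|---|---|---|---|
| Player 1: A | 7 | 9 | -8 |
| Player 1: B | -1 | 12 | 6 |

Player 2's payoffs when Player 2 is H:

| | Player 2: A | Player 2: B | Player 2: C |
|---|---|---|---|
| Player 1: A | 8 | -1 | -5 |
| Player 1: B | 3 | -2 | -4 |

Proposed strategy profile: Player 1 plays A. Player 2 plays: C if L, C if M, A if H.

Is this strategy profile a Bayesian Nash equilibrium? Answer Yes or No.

A profile is a BNE iff every type of every player is best-responding given beliefs about the other side.
Player 1 plays A: E[A] = 0.6·(-1) + 0.2·(-1) + 0.2·(7) = 0.6; E[B] = -3.6. Best-responding. ✓
Player 2 (type L), facing A: A gives -7, B gives -7, C gives 0. Proposed C is best. ✓
Player 2 (type M), facing A: A gives 7, B gives 9, C gives -8. Proposed C is not best — profitable deviation exists. ✗
Player 2 (type H), facing A: A gives 8, B gives -1, C gives -5. Proposed A is best. ✓

No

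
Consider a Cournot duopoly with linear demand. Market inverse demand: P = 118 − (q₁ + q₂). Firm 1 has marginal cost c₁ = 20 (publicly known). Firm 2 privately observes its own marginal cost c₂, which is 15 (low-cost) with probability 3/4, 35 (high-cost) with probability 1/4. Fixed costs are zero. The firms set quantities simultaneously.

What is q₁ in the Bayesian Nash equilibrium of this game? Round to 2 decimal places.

32.67

Type-c best response for Firm 2: q₂(c) = (118 − c)/2 − q₁/2.
Firm 1 maximizes expected profit; its first-order condition is 118 − 2q₁ − E[q₂] − 20 = 0.
Substituting E[q₂] and solving: E[c₂] = 20, so q₁ = (118 − 2·20 + 20)/3 = 32.6667.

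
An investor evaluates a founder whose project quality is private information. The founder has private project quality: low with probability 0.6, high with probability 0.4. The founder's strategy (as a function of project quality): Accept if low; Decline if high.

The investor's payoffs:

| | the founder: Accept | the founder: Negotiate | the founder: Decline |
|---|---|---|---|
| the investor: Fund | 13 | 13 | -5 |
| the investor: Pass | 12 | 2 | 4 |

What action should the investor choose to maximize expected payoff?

Pass

Compute the investor's expected payoff for each action, taking the expectation over the founder's type.
E[Fund] = 0.6·(13) + 0.4·(-5) = 5.8
E[Pass] = 0.6·(12) + 0.4·(4) = 8.8
Best response: Pass (8.8 is the largest).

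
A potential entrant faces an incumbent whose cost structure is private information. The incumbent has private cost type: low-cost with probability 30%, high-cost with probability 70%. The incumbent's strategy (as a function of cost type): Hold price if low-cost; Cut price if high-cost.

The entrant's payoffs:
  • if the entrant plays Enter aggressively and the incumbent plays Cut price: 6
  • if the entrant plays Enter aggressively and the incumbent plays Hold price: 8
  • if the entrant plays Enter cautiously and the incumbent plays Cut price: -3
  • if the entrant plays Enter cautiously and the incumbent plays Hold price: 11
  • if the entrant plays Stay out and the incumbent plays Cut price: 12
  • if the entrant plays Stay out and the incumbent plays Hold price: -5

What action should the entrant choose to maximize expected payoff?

E[Enter aggressively] = 0.3·(8) + 0.7·(6) = 6.6
E[Enter cautiously] = 0.3·(11) + 0.7·(-3) = 1.2
E[Stay out] = 0.3·(-5) + 0.7·(12) = 6.9
Best response: Stay out (6.9 is the largest).

Stay out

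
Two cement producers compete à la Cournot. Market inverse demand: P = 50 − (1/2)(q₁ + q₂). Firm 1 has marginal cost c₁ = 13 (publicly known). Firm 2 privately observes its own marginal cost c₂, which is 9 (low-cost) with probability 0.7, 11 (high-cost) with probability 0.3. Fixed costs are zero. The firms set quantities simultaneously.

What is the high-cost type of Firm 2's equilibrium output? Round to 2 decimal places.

Each type of Firm 2 best-responds to q₁; Firm 1 best-responds to the expected q₂ over Firm 2's types.
Firm 2 with cost c maximizes (50 − (1/2)(q₁+q₂) − c)·q₂, giving q₂(c) = (50 − c − (1/2)q₁).
E[c₂] = 0.7·9 + 0.3·11 = 9.6
Firm 1's FOC against E[q₂] yields q₁ = (50 − 2·13 + E[c₂])/(3/2) = (50 − 26 + 9.6)/(3/2) = 22.4.
q₂(high-cost) = (50 − 11 − (1/2)·22.4) = 27.8.

27.80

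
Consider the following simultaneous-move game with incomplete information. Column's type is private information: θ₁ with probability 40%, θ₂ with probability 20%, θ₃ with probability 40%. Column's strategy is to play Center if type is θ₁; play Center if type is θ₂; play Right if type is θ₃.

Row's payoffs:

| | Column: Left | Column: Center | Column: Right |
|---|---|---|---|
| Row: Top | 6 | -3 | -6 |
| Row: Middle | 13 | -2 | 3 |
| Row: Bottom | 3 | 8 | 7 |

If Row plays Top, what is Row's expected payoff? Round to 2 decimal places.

-4.20

Take the expectation over Column's type, weighting each type's action by its prior probability.
E[Top] = 0.4·(-3) + 0.2·(-3) + 0.4·(-6) = (-1.2) + (-0.6) + (-2.4) = -4.2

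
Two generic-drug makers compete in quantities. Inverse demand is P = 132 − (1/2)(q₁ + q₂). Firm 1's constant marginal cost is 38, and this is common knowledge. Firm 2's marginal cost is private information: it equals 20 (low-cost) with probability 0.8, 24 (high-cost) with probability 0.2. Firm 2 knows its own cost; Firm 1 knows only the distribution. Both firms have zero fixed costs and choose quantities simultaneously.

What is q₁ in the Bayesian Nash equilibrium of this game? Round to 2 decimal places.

51.20

Each type of Firm 2 best-responds to q₁; Firm 1 best-responds to the expected q₂ over Firm 2's types.
Firm 2 with cost c maximizes (132 − (1/2)(q₁+q₂) − c)·q₂, giving q₂(c) = (132 − c − (1/2)q₁).
E[c₂] = 0.8·20 + 0.2·24 = 20.8
Firm 1's FOC against E[q₂] yields q₁ = (132 − 2·38 + E[c₂])/(3/2) = (132 − 76 + 20.8)/(3/2) = 51.2.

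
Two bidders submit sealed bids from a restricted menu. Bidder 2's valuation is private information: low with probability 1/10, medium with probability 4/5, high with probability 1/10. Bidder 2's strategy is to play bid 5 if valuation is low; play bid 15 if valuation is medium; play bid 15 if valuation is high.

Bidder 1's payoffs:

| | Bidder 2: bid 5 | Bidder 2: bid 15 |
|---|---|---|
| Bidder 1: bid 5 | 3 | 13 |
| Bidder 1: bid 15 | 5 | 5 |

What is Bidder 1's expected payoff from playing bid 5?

12

E[bid 5] = 1/10·3 + 4/5·13 + 1/10·13 = 3/10 + 52/5 + 13/10 = 12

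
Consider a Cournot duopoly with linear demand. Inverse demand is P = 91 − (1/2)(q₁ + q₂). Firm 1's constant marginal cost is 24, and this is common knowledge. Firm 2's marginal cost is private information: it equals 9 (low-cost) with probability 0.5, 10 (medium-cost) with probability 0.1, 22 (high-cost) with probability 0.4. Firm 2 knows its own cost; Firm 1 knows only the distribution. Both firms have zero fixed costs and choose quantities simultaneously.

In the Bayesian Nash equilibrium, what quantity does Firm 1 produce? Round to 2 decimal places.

38.20

Each type of Firm 2 best-responds to q₁; Firm 1 best-responds to the expected q₂ over Firm 2's types.
Firm 2 with cost c maximizes (91 − (1/2)(q₁+q₂) − c)·q₂, giving q₂(c) = (91 − c − (1/2)q₁).
E[c₂] = 0.5·9 + 0.1·10 + 0.4·22 = 14.3
Firm 1's FOC against E[q₂] yields q₁ = (91 − 2·24 + E[c₂])/(3/2) = (91 − 48 + 14.3)/(3/2) = 38.2.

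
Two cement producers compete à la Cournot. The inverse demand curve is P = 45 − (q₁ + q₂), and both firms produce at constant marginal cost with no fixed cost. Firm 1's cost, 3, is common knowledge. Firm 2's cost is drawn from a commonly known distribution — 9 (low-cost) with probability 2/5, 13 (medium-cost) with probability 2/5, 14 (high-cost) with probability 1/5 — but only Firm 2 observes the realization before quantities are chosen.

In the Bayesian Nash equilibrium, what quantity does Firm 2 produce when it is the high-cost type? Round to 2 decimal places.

Firm 2 with cost c maximizes (45 − (q₁+q₂) − c)·q₂, giving q₂(c) = (45 − c − q₁)/2.
E[c₂] = 2/5·9 + 2/5·13 + 1/5·14 = 11.6
Firm 1's FOC against E[q₂] yields q₁ = (45 − 2·3 + E[c₂])/3 = (45 − 6 + 11.6)/3 = 16.8667.
q₂(high-cost) = (45 − 14 − 16.8667)/2 = 7.06667.

7.07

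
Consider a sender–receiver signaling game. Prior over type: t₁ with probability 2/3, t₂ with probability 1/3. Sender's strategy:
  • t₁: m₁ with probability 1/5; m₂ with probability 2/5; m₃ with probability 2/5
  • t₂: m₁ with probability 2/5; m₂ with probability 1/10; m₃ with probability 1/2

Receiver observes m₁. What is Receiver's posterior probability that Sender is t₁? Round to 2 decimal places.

P(m₁) = (2/3)·(1/5) + (1/3)·(2/5) = 4/15
P(t₁ | m₁) = ((2/3)·(1/5)) / (4/15) = (2/15) / (4/15) = 1/2

0.50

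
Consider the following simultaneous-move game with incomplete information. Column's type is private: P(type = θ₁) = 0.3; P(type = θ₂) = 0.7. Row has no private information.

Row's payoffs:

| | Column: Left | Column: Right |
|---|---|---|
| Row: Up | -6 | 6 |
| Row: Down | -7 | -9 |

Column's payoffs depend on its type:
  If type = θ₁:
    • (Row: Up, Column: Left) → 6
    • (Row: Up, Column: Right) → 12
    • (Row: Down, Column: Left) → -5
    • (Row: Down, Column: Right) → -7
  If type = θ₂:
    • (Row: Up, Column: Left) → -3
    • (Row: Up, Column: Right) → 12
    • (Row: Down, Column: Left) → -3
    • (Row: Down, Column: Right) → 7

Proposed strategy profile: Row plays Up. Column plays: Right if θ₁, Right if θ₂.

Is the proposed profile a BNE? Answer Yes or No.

Yes

Row plays Up: E[Up] = 0.3·(6) + 0.7·(6) = 6; E[Down] = -9. Best-responding. ✓
Column (type θ₁), facing Up: Left gives 6, Right gives 12. Proposed Right is best. ✓
Column (type θ₂), facing Up: Left gives -3, Right gives 12. Proposed Right is best. ✓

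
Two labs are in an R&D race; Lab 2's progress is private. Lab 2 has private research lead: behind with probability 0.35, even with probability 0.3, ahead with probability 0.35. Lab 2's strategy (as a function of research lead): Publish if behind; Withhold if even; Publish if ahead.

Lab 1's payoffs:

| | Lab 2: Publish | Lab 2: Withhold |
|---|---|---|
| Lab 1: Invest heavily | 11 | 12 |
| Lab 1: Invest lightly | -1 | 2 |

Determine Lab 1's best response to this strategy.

Compute Lab 1's expected payoff for each action, taking the expectation over Lab 2's type.
E[Invest heavily] = 0.35·(11) + 0.3·(12) + 0.35·(11) = 11.3
E[Invest lightly] = 0.35·(-1) + 0.3·(2) + 0.35·(-1) = -0.1
Best response: Invest heavily (11.3 is the largest).

Invest heavily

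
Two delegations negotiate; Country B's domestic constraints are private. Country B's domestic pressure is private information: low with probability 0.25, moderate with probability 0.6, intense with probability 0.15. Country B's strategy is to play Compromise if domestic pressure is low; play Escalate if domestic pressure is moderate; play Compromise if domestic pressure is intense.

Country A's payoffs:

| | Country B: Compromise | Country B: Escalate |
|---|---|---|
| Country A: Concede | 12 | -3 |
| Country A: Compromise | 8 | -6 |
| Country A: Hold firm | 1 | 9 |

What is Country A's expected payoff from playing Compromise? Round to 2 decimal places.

-0.40

E[Compromise] = 0.25·8 + 0.6·(-6) + 0.15·8 = 2 + (-3.6) + 1.2 = -0.4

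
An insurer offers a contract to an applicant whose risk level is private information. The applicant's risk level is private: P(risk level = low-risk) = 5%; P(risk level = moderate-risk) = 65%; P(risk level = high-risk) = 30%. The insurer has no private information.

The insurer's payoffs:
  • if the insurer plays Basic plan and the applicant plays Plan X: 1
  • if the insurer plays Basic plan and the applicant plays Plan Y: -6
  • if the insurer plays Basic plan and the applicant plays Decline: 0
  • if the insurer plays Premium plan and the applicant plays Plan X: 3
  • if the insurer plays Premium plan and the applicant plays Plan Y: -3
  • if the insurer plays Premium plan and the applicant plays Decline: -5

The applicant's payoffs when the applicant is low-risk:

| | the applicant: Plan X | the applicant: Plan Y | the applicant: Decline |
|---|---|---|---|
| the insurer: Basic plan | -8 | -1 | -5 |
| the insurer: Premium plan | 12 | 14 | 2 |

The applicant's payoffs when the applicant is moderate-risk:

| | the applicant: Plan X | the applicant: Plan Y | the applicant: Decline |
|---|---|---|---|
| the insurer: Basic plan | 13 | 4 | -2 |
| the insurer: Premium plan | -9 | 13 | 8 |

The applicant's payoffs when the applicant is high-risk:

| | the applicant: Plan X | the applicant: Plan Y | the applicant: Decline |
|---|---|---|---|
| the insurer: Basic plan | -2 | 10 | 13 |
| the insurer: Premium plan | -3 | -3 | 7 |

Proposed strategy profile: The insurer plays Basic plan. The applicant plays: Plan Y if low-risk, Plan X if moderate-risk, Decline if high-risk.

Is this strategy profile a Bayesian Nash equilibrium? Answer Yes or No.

Yes

A profile is a BNE iff every type of every player is best-responding given beliefs about the other side.
The insurer plays Basic plan: E[Basic plan] = 0.05·(-6) + 0.65·(1) + 0.3·(0) = 0.35; E[Premium plan] = 0.3. Best-responding. ✓
The applicant (risk level low-risk), facing Basic plan: Plan X gives -8, Plan Y gives -1, Decline gives -5. Proposed Plan Y is best. ✓
The applicant (risk level moderate-risk), facing Basic plan: Plan X gives 13, Plan Y gives 4, Decline gives -2. Proposed Plan X is best. ✓
The applicant (risk level high-risk), facing Basic plan: Plan X gives -2, Plan Y gives 10, Decline gives 13. Proposed Decline is best. ✓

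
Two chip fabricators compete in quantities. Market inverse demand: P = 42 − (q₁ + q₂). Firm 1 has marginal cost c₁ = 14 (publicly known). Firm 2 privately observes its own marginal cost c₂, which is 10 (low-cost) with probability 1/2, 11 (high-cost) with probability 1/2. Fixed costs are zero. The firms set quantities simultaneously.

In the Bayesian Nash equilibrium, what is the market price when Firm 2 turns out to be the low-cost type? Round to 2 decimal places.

Firm 2 with cost c maximizes (42 − (q₁+q₂) − c)·q₂, giving q₂(c) = (42 − c − q₁)/2.
E[c₂] = 1/2·10 + 1/2·11 = 10.5
Firm 1's FOC against E[q₂] yields q₁ = (42 − 2·14 + E[c₂])/3 = (42 − 28 + 10.5)/3 = 8.16667.
q₂(low-cost) = 11.9167, so P = 42 − (8.16667 + 11.9167) = 21.9167.

21.92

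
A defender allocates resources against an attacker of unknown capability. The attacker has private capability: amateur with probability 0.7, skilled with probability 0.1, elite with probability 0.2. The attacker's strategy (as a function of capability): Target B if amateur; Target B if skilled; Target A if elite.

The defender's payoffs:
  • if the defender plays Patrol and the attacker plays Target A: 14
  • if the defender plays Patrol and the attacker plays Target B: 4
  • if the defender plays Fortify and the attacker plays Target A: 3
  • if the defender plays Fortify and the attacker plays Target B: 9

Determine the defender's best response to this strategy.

E[Patrol] = 0.7·(4) + 0.1·(4) + 0.2·(14) = 6
E[Fortify] = 0.7·(9) + 0.1·(9) + 0.2·(3) = 7.8
Best response: Fortify (7.8 is the largest).

Fortify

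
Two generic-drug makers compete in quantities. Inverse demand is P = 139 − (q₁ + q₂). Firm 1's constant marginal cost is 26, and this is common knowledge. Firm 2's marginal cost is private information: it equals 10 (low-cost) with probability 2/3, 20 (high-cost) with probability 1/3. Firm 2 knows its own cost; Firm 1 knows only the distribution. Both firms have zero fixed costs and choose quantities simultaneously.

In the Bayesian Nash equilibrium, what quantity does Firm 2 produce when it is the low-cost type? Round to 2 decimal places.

Firm 2 with cost c maximizes (139 − (q₁+q₂) − c)·q₂, giving q₂(c) = (139 − c − q₁)/2.
E[c₂] = 2/3·10 + 1/3·20 = 13.3333
Firm 1's FOC against E[q₂] yields q₁ = (139 − 2·26 + E[c₂])/3 = (139 − 52 + 13.3333)/3 = 33.4444.
q₂(low-cost) = (139 − 10 − 33.4444)/2 = 47.7778.

47.78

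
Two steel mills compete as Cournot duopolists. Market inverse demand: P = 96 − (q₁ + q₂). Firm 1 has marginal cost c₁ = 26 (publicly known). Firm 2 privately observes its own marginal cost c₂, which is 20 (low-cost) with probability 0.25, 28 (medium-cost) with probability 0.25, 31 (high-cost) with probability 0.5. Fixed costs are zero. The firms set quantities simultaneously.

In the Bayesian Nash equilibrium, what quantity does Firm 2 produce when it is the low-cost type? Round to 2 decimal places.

26.08

Type-c best response for Firm 2: q₂(c) = (96 − c)/2 − q₁/2.
Firm 1 maximizes expected profit; its first-order condition is 96 − 2q₁ − E[q₂] − 26 = 0.
Substituting E[q₂] and solving: E[c₂] = 27.5, so q₁ = (96 − 2·26 + 27.5)/3 = 23.8333.
q₂(low-cost) = (96 − 20 − 23.8333)/2 = 26.0833.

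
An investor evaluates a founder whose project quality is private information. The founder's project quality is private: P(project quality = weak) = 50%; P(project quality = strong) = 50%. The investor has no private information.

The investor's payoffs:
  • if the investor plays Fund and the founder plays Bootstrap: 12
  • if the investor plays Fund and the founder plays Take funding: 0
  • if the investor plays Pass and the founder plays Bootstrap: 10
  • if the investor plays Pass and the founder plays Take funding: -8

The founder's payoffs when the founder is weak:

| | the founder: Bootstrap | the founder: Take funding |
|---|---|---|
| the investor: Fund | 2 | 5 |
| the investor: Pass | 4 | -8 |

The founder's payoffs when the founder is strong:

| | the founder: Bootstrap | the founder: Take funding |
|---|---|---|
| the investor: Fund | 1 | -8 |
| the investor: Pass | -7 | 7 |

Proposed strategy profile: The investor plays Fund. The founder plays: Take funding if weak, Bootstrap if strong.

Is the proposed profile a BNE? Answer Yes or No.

The investor plays Fund: E[Fund] = 0.5·(0) + 0.5·(12) = 6; E[Pass] = 1. Best-responding. ✓
The founder (project quality weak), facing Fund: Bootstrap gives 2, Take funding gives 5. Proposed Take funding is best. ✓
The founder (project quality strong), facing Fund: Bootstrap gives 1, Take funding gives -8. Proposed Bootstrap is best. ✓

Yes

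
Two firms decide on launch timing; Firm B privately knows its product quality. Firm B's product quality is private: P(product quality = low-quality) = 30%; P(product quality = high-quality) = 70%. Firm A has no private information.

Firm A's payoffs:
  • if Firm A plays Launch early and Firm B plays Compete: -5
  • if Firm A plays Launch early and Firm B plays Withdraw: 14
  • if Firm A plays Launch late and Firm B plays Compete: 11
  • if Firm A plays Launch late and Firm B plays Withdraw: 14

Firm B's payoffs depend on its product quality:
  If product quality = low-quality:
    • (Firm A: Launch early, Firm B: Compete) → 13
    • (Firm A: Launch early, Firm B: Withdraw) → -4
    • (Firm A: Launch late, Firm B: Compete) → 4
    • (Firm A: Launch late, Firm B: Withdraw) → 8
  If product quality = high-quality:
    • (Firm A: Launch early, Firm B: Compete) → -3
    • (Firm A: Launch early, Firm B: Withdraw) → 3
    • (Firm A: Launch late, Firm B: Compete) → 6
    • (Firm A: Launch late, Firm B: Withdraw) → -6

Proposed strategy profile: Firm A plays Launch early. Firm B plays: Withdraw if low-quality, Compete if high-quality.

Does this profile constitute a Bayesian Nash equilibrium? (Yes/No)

Firm A plays Launch early: E[Launch early] = 0.3·(14) + 0.7·(-5) = 0.7; E[Launch late] = 11.9. Not best-responding. ✗
Firm B (product quality low-quality), facing Launch early: Compete gives 13, Withdraw gives -4. Proposed Withdraw is not best — profitable deviation exists. ✗
Firm B (product quality high-quality), facing Launch early: Compete gives -3, Withdraw gives 3. Proposed Compete is not best — profitable deviation exists. ✗

No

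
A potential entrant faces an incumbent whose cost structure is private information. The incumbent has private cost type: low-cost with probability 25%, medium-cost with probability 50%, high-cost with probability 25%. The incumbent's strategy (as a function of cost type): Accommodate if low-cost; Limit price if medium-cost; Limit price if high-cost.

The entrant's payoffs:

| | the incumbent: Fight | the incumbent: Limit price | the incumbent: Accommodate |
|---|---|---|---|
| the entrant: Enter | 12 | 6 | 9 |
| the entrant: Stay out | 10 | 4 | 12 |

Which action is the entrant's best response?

Compute the entrant's expected payoff for each action, taking the expectation over the incumbent's type.
E[Enter] = 0.25·(9) + 0.5·(6) + 0.25·(6) = 6.75
E[Stay out] = 0.25·(12) + 0.5·(4) + 0.25·(4) = 6
Best response: Enter (6.75 is the largest).

Enter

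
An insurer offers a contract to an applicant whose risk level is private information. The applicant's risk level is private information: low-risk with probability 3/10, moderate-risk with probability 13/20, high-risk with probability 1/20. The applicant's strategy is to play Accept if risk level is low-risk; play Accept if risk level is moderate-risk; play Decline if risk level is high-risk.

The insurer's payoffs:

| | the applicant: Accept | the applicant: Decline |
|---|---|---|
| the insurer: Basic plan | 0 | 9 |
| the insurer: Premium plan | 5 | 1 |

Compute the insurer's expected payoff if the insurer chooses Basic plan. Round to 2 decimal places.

E[Basic plan] = 3/10·0 + 13/20·0 + 1/20·9 = 0 + 0 + 9/20 = 9/20

0.45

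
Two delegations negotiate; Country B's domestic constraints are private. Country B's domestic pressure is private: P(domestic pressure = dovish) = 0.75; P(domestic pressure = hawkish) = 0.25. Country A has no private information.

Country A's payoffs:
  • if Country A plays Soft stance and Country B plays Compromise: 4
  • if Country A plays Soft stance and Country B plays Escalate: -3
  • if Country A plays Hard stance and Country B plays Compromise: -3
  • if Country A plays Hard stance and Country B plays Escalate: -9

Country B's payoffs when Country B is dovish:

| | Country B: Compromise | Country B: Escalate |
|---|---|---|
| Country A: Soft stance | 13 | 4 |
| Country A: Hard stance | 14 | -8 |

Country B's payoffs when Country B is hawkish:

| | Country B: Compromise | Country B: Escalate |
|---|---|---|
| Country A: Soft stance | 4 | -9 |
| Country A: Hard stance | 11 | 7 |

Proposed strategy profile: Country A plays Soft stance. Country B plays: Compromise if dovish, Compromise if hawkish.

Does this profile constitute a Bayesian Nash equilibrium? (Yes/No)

Country A plays Soft stance: E[Soft stance] = 0.75·(4) + 0.25·(4) = 4; E[Hard stance] = -3. Best-responding. ✓
Country B (domestic pressure dovish), facing Soft stance: Compromise gives 13, Escalate gives 4. Proposed Compromise is best. ✓
Country B (domestic pressure hawkish), facing Soft stance: Compromise gives 4, Escalate gives -9. Proposed Compromise is best. ✓

Yes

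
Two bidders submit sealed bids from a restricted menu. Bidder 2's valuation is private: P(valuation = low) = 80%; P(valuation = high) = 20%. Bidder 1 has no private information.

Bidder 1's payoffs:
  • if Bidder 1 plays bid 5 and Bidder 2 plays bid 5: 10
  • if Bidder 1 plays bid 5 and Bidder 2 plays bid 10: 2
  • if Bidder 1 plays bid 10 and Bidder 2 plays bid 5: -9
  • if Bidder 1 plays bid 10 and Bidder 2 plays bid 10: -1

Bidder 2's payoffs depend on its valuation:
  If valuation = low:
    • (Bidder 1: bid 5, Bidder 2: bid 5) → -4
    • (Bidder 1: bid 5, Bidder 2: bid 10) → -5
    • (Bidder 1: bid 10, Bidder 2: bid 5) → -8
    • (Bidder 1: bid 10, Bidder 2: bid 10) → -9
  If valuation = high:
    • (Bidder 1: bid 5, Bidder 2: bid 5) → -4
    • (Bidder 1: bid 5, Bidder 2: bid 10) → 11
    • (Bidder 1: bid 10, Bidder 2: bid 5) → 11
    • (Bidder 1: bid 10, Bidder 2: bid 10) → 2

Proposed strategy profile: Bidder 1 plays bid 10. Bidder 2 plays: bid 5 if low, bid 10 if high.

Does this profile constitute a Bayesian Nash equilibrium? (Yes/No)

No

Bidder 1 plays bid 10: E[bid 10] = 0.8·(-9) + 0.2·(-1) = -7.4; E[bid 5] = 8.4. Not best-responding. ✗
Bidder 2 (valuation low), facing bid 10: bid 5 gives -8, bid 10 gives -9. Proposed bid 5 is best. ✓
Bidder 2 (valuation high), facing bid 10: bid 5 gives 11, bid 10 gives 2. Proposed bid 10 is not best — profitable deviation exists. ✗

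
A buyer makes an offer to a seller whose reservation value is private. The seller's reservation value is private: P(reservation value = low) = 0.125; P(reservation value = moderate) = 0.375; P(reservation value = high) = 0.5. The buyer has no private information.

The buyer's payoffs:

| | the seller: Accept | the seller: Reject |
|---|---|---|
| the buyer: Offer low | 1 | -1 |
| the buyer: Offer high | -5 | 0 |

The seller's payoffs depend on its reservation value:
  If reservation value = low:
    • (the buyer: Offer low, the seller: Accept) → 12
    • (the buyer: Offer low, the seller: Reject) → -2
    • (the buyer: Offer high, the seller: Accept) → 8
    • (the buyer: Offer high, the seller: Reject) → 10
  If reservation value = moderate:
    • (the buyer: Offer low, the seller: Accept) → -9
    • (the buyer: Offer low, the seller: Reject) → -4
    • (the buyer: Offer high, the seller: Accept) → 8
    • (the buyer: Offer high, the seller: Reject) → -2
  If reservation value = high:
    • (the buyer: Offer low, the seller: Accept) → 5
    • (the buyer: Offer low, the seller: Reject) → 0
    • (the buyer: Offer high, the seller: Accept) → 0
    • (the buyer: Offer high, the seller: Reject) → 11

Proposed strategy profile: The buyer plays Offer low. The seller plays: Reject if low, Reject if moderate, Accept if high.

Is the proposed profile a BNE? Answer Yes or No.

The buyer plays Offer low: E[Offer low] = 0.125·(-1) + 0.375·(-1) + 0.5·(1) = 0; E[Offer high] = -2.5. Best-responding. ✓
The seller (reservation value low), facing Offer low: Accept gives 12, Reject gives -2. Proposed Reject is not best — profitable deviation exists. ✗
The seller (reservation value moderate), facing Offer low: Accept gives -9, Reject gives -4. Proposed Reject is best. ✓
The seller (reservation value high), facing Offer low: Accept gives 5, Reject gives 0. Proposed Accept is best. ✓

No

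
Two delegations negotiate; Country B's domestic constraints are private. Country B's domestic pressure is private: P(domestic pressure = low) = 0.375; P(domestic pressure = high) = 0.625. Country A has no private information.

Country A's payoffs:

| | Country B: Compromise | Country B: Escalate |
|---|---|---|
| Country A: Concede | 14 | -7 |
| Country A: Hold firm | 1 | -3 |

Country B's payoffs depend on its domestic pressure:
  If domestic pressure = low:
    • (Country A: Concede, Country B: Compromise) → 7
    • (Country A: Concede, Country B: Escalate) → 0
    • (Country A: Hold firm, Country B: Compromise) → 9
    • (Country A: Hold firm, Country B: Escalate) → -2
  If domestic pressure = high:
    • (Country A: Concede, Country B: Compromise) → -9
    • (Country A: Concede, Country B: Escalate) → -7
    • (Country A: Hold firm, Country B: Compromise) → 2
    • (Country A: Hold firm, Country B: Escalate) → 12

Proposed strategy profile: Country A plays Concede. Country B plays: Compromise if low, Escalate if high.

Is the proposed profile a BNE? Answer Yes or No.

Country A plays Concede: E[Concede] = 0.375·(14) + 0.625·(-7) = 0.875; E[Hold firm] = -1.5. Best-responding. ✓
Country B (domestic pressure low), facing Concede: Compromise gives 7, Escalate gives 0. Proposed Compromise is best. ✓
Country B (domestic pressure high), facing Concede: Compromise gives -9, Escalate gives -7. Proposed Escalate is best. ✓

Yes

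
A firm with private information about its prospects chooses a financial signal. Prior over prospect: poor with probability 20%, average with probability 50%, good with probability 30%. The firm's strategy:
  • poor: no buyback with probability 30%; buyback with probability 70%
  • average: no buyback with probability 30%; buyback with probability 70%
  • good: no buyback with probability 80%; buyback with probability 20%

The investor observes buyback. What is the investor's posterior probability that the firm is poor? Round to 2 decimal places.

0.25

Apply Bayes' rule using the sender's strategy as the likelihood.
P(buyback) = 0.2·0.7 + 0.5·0.7 + 0.3·0.2 = 0.55
P(poor | buyback) = (0.2·0.7) / 0.55 = 0.14 / 0.55 = 0.254545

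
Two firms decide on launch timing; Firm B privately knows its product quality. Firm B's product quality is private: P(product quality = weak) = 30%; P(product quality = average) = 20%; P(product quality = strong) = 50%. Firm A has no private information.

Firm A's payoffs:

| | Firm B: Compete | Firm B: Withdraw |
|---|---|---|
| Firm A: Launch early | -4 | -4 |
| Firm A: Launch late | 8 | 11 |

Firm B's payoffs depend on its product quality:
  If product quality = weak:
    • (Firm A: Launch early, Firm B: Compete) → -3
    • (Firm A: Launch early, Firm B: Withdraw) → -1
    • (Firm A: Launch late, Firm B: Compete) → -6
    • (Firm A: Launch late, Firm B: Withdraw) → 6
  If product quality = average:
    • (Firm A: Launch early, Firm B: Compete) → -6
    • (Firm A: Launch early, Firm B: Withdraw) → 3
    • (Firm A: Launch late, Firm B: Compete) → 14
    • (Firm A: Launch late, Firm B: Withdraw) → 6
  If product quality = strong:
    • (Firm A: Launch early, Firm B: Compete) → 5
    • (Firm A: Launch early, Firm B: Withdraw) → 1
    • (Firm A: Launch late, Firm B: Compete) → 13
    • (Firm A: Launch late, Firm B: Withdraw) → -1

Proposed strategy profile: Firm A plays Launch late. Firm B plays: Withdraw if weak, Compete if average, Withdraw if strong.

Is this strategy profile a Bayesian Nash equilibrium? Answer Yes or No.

Firm A plays Launch late: E[Launch late] = 0.3·(11) + 0.2·(8) + 0.5·(11) = 10.4; E[Launch early] = -4. Best-responding. ✓
Firm B (product quality weak), facing Launch late: Compete gives -6, Withdraw gives 6. Proposed Withdraw is best. ✓
Firm B (product quality average), facing Launch late: Compete gives 14, Withdraw gives 6. Proposed Compete is best. ✓
Firm B (product quality strong), facing Launch late: Compete gives 13, Withdraw gives -1. Proposed Withdraw is not best — profitable deviation exists. ✗

No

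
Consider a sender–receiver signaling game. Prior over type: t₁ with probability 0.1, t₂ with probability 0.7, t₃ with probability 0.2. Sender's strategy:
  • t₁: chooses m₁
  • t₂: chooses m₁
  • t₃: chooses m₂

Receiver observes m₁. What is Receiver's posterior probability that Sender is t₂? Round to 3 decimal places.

Apply Bayes' rule using the sender's strategy as the likelihood.
P(m₁) = 0.1·1 + 0.7·1 + 0.2·0 = 0.8
P(t₂ | m₁) = (0.7·1) / 0.8 = 0.7 / 0.8 = 0.875

0.875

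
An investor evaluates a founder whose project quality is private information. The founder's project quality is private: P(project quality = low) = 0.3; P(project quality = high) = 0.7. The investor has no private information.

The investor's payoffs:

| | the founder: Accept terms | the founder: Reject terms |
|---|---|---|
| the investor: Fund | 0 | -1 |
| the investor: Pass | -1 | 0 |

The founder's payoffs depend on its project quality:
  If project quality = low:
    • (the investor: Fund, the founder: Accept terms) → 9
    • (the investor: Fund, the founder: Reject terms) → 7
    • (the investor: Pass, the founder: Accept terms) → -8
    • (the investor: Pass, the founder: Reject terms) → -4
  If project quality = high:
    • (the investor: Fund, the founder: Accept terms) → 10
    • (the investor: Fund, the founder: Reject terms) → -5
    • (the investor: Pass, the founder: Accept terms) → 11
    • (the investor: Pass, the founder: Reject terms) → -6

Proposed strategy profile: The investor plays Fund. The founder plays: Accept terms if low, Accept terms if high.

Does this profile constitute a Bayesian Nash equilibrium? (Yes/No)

Yes

A profile is a BNE iff every type of every player is best-responding given beliefs about the other side.
The investor plays Fund: E[Fund] = 0.3·(0) + 0.7·(0) = 0; E[Pass] = -1. Best-responding. ✓
The founder (project quality low), facing Fund: Accept terms gives 9, Reject terms gives 7. Proposed Accept terms is best. ✓
The founder (project quality high), facing Fund: Accept terms gives 10, Reject terms gives -5. Proposed Accept terms is best. ✓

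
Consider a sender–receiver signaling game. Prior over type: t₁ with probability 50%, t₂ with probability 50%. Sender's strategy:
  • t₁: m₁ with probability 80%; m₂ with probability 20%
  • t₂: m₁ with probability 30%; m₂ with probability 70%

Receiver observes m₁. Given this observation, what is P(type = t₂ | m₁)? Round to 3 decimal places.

P(m₁) = 0.5·0.8 + 0.5·0.3 = 0.55
P(t₂ | m₁) = (0.5·0.3) / 0.55 = 0.15 / 0.55 = 0.272727

0.273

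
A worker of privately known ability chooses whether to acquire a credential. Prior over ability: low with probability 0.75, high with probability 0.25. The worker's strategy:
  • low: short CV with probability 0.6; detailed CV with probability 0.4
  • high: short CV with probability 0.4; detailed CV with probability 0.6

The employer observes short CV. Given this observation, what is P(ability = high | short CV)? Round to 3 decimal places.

0.182

P(short CV) = 0.75·0.6 + 0.25·0.4 = 0.55
P(high | short CV) = (0.25·0.4) / 0.55 = 0.1 / 0.55 = 0.181818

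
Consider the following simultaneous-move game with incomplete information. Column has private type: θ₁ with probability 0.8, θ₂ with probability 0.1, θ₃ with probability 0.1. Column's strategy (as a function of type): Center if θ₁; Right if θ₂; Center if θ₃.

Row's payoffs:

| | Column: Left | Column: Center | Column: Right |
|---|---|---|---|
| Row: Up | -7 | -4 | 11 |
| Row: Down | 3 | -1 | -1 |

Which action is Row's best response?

Compute Row's expected payoff for each action, taking the expectation over Column's type.
E[Up] = 0.8·(-4) + 0.1·(11) + 0.1·(-4) = -2.5
E[Down] = 0.8·(-1) + 0.1·(-1) + 0.1·(-1) = -1
Best response: Down (-1 is the largest).

Down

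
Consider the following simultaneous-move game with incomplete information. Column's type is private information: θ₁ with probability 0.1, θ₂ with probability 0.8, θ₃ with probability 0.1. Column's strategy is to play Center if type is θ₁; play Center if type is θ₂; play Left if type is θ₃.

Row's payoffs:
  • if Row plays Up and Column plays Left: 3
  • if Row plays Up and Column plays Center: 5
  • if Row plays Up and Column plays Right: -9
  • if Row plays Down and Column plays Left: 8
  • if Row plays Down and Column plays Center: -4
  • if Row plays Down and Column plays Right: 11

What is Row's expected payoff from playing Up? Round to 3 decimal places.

E[Up] = 0.1·5 + 0.8·5 + 0.1·3 = 0.5 + 4 + 0.3 = 4.8

4.800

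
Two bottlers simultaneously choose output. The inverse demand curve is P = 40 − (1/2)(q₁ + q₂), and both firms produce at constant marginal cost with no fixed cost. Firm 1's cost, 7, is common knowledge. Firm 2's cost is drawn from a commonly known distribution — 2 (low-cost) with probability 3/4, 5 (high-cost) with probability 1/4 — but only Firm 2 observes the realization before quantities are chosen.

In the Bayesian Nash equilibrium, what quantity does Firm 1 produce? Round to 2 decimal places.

Type-c best response for Firm 2: q₂(c) = (40 − c) − q₁/2.
Firm 1 maximizes expected profit; its first-order condition is 40 − q₁ − (1/2)E[q₂] − 7 = 0.
Substituting E[q₂] and solving: E[c₂] = 2.75, so q₁ = (40 − 2·7 + 2.75)/(3/2) = 19.1667.

19.17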